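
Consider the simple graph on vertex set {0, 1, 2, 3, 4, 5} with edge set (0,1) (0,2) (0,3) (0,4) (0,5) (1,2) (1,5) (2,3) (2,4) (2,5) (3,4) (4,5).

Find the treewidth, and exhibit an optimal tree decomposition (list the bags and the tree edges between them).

Treewidth 3.
One optimal decomposition is:
Bags: B1 = {0, 1, 2, 5}  B2 = {0, 2, 4, 5}  B3 = {0, 2, 3, 4}
Tree: B1–B2, B2–B3

The largest bag has 4 vertices, giving width 3; this decomposition certifies tw(G) ≤ 3. Conversely, {0, 1, 2, 5} is a clique of size 4, and the vertices of any clique must share a bag in every tree decomposition; so some bag has ≥ 4 vertices and tw(G) ≥ 3. Therefore the treewidth is 3.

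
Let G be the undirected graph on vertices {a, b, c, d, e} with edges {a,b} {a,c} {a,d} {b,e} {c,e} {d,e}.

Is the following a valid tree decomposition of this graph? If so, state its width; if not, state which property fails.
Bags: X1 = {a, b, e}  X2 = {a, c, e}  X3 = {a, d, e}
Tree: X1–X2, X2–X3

Yes; width 2.

Every vertex of G appears in some bag (union = {a, b, c, d, e}); every edge is covered by a bag; and for each vertex v the set of bags containing v is connected in the bag tree. The decomposition is therefore valid. The largest bag has 3 vertices, so the width is 2.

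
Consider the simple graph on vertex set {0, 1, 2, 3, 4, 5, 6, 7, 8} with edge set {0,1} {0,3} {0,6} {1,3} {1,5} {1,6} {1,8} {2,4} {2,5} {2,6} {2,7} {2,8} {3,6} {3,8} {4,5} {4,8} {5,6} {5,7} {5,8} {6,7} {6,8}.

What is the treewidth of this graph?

A width-3 tree decomposition is:
Bags: B1 = {1, 5, 6, 8}  B2 = {2, 5, 6, 8}  B3 = {2, 4, 5, 8}  B4 = {1, 3, 6, 8}  B5 = {0, 1, 3, 6}  B6 = {2, 5, 6, 7}
Tree: B1–B2, B2–B3, B1–B4, B4–B5, B2–B6
The largest bag has 4 vertices, giving width 3; this decomposition certifies tw(G) ≤ 3. On the other hand G contains the 4-clique {2, 4, 5, 8}. A clique must lie in a single bag of any decomposition, so no decomposition can have width below 3. Therefore the treewidth is 3.

3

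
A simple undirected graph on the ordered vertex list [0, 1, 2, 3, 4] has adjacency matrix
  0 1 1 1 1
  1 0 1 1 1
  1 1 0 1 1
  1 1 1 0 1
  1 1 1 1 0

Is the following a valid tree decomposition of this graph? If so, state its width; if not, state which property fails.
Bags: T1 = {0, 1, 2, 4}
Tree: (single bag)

No — vertex 3 appears in no bag.

A tree decomposition must satisfy three properties: every vertex lies in some bag; for every edge, both endpoints lie together in some bag; and for every vertex, the bags containing it form a connected subtree. Here vertex 3 appears in no bag, so the decomposition is invalid.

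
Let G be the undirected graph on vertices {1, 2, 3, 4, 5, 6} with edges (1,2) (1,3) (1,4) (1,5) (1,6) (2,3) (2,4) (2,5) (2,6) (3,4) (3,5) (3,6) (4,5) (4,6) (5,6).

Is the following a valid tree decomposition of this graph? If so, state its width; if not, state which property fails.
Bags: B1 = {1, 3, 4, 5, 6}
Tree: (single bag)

No — vertex 2 appears in no bag.

A tree decomposition must satisfy three properties: every vertex lies in some bag; for every edge, both endpoints lie together in some bag; and for every vertex, the bags containing it form a connected subtree. Here vertex 2 appears in no bag, so the decomposition is invalid.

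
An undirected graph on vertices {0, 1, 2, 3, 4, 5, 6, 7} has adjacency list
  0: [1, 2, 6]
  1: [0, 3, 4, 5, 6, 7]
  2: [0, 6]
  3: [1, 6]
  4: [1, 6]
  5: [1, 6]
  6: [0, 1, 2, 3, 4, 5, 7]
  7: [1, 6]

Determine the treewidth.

A width-2 tree decomposition is:
Bags: B1 = {1, 4, 6}  B2 = {0, 1, 6}  B3 = {1, 5, 6}  B4 = {1, 6, 7}  B5 = {1, 3, 6}  B6 = {0, 2, 6}
Tree: B1–B2, B2–B3, B1–B4, B1–B5, B2–B6
The largest bag has 3 vertices, giving width 2; this decomposition certifies tw(G) ≤ 2. On the other hand G contains the 3-clique {0, 1, 6}. A clique must lie in a single bag of any decomposition, so no decomposition can have width below 2. Therefore the treewidth is 2.

2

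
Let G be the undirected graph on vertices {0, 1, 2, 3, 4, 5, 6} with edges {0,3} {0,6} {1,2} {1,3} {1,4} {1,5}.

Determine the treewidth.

A width-1 tree decomposition is:
Bags: B1 = {1, 3}  B2 = {0, 3}  B3 = {0, 6}  B4 = {1, 2}  B5 = {1, 5}  B6 = {1, 4}
Tree: B1–B2, B2–B3, B1–B4, B1–B5, B1–B6
Every bag has size at most 2, so the width is 2 − 1 = 1 and tw(G) ≤ 1. G has an edge, so its treewidth is at least 1. Therefore the treewidth is 1.

1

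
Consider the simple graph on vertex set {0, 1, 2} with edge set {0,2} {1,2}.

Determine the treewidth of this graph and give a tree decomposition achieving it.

Every bag has size at most 2, so the width is 2 − 1 = 1 and tw(G) ≤ 1. G has an edge, so its treewidth is at least 1. Hence tw(G) = 1 exactly.

Treewidth 1.
One such decomposition:
Bags: B1 = {1, 2}  B2 = {0, 2}
Tree: B1–B2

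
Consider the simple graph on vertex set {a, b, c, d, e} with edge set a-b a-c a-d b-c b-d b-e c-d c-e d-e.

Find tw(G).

A width-3 tree decomposition is:
Bags: B1 = {b, c, d, e}  B2 = {a, b, c, d}
Tree: B1–B2
Every bag has size at most 4, so the width is 4 − 1 = 3 and tw(G) ≤ 3. For the lower bound, the 4 vertices {b, c, d, e} are pairwise adjacent, and any tree decomposition puts a clique entirely inside one bag — forcing width ≥ 3. Hence tw(G) = 3 exactly.

3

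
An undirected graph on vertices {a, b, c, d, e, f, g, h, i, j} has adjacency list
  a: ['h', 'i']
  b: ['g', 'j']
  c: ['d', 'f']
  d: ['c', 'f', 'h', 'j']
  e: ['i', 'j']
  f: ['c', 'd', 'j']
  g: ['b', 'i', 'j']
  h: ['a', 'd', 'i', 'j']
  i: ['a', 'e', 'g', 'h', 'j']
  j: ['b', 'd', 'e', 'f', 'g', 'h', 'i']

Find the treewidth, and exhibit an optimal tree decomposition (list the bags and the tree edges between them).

Treewidth 2.
One such decomposition:
Bags: B1 = {d, f, j}  B2 = {d, h, j}  B3 = {h, i, j}  B4 = {a, h, i}  B5 = {g, i, j}  B6 = {e, i, j}  B7 = {c, d, f}  B8 = {b, g, j}
Tree: B1–B2, B2–B3, B3–B4, B3–B5, B3–B6, B1–B7, B5–B8

Every bag has size at most 3, so the width is 3 − 1 = 2 and tw(G) ≤ 2. For the lower bound, the 3 vertices {d, h, j} are pairwise adjacent, and any tree decomposition puts a clique entirely inside one bag — forcing width ≥ 2. The upper and lower bounds meet at 2, so that is the treewidth.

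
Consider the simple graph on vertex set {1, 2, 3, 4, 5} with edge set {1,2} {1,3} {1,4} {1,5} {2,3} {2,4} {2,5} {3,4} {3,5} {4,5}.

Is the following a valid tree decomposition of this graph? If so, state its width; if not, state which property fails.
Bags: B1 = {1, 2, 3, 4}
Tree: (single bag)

A tree decomposition must satisfy three properties: every vertex lies in some bag; for every edge, both endpoints lie together in some bag; and for every vertex, the bags containing it form a connected subtree. Here vertex 5 appears in no bag, so the decomposition is invalid.

No — vertex 5 appears in no bag.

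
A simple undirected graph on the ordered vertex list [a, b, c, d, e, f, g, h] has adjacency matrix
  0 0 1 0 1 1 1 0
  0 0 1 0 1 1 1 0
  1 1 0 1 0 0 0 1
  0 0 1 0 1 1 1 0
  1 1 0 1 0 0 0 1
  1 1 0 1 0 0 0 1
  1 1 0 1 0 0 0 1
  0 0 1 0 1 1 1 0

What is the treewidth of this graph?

A width-4 tree decomposition is:
Bags: B1 = {b, c, e, f, g}  B2 = {c, e, f, g, h}  B3 = {c, d, e, f, g}  B4 = {a, c, e, f, g}
Tree: B1–B2, B2–B3, B3–B4
The largest bag has 5 vertices, giving width 4; this decomposition certifies tw(G) ≤ 4. For the lower bound: the 5 vertex sets {b,g}, {f,h}, {d,e}, {c}, {a} are disjoint, each induces a connected subgraph, and every pair is joined by at least one edge of G. Contracting each set to a single vertex therefore yields K_{5} as a minor, and since treewidth is minor-monotone, tw(G) ≥ tw(K_{5}) = 4. The upper and lower bounds meet at 4, so that is the treewidth.

4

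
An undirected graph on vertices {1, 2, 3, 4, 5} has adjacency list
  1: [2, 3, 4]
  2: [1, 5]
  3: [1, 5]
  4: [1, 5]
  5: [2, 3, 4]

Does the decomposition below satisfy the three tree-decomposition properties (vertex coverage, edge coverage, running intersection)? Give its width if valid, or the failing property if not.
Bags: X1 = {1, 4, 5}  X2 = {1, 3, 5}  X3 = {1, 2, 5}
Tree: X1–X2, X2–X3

Yes; width 2.

Vertex coverage: the bags together contain {1, 2, 3, 4, 5}, the full vertex set. Edge coverage: each edge of G has both endpoints in at least one bag. Running intersection: for every vertex, the bags containing it form a connected subtree. All three properties hold, so this is a valid tree decomposition of width max|bag| − 1 = 2, and hence tw(G) ≤ 2.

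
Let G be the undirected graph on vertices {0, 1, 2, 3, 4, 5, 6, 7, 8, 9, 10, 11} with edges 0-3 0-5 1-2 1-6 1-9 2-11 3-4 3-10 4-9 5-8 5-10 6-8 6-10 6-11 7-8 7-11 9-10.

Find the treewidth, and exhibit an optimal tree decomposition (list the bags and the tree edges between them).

Treewidth 3.
One such decomposition:
Bags: B1 = {0, 3, 4, 5}  B2 = {3, 4, 5, 10}  B3 = {4, 5, 9, 10}  B4 = {5, 8, 9, 10}  B5 = {6, 8, 9, 10}  B6 = {1, 6, 8, 9}  B7 = {1, 6, 7, 8}  B8 = {1, 6, 7, 11}  B9 = {1, 2, 7, 11}
Tree: B1–B2, B2–B3, B3–B4, B4–B5, B5–B6, B6–B7, B7–B8, B8–B9

The largest bag has 4 vertices, giving width 3; this decomposition certifies tw(G) ≤ 3. For the lower bound: the 4 vertex sets {0,3,4}, {5}, {10}, {1,6,8,9} are disjoint, each induces a connected subgraph, and every pair is joined by at least one edge of G. Contracting each set to a single vertex therefore yields K_{4} as a minor, and since treewidth is minor-monotone, tw(G) ≥ tw(K_{4}) = 3. Combining the bounds, tw(G) = 3.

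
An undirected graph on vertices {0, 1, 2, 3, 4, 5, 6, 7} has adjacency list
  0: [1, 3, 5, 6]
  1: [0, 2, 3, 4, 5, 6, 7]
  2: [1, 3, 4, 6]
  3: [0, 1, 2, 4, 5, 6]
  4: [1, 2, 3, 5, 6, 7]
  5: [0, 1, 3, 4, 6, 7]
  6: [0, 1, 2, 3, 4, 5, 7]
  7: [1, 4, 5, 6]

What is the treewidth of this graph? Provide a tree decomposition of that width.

Each bag holds 5 vertices, so the decomposition has width 4, which upper-bounds the treewidth. For the lower bound, the 5 vertices {0, 1, 3, 5, 6} are pairwise adjacent, and any tree decomposition puts a clique entirely inside one bag — forcing width ≥ 4. Hence tw(G) = 4 exactly.

Treewidth 4.
One optimal decomposition is:
Bags: B1 = {0, 1, 3, 5, 6}  B2 = {1, 3, 4, 5, 6}  B3 = {1, 2, 3, 4, 6}  B4 = {1, 4, 5, 6, 7}
Tree: B1–B2, B2–B3, B2–B4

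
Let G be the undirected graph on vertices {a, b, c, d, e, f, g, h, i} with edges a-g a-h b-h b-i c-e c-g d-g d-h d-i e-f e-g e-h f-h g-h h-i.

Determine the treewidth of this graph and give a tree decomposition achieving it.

Treewidth 2.
One optimal decomposition is:
Bags: B1 = {e, f, h}  B2 = {e, g, h}  B3 = {a, g, h}  B4 = {c, e, g}  B5 = {d, g, h}  B6 = {d, h, i}  B7 = {b, h, i}
Tree: B1–B2, B2–B3, B2–B4, B3–B5, B5–B6, B6–B7

Each bag holds 3 vertices, so the decomposition has width 2, which upper-bounds the treewidth. On the other hand G contains the 3-clique {d, g, h}. A clique must lie in a single bag of any decomposition, so no decomposition can have width below 2. Hence tw(G) = 2 exactly.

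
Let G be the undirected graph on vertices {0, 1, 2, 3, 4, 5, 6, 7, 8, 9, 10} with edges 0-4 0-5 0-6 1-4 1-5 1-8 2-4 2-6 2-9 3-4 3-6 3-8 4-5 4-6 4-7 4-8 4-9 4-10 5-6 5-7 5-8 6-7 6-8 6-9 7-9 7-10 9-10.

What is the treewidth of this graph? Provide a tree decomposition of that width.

The largest bag has 4 vertices, giving width 3; this decomposition certifies tw(G) ≤ 3. For the lower bound, the 4 vertices {1, 4, 5, 8} are pairwise adjacent, and any tree decomposition puts a clique entirely inside one bag — forcing width ≥ 3. Hence tw(G) = 3 exactly.

Treewidth 3.
One optimal decomposition is:
Bags: B1 = {4, 6, 7, 9}  B2 = {4, 5, 6, 7}  B3 = {4, 7, 9, 10}  B4 = {4, 5, 6, 8}  B5 = {2, 4, 6, 9}  B6 = {3, 4, 6, 8}  B7 = {0, 4, 5, 6}  B8 = {1, 4, 5, 8}
Tree: B1–B2, B1–B3, B2–B4, B1–B5, B4–B6, B2–B7, B4–B8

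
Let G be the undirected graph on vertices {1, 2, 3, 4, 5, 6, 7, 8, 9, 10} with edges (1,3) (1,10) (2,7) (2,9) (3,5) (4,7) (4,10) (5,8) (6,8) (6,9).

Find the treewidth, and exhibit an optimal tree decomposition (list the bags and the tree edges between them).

Each bag holds 3 vertices, so the decomposition has width 2, which upper-bounds the treewidth. The edges 7–2–9–6–8–5–3–1–10–4–7 form a cycle, so G is not a tree and its treewidth is at least 2. The upper and lower bounds meet at 2, so that is the treewidth.

Treewidth 2.
One optimal decomposition is:
Bags: B1 = {2, 7, 9}  B2 = {6, 7, 9}  B3 = {6, 7, 8}  B4 = {5, 7, 8}  B5 = {3, 5, 7}  B6 = {1, 3, 7}  B7 = {1, 7, 10}  B8 = {4, 7, 10}
Tree: B1–B2, B2–B3, B3–B4, B4–B5, B5–B6, B6–B7, B7–B8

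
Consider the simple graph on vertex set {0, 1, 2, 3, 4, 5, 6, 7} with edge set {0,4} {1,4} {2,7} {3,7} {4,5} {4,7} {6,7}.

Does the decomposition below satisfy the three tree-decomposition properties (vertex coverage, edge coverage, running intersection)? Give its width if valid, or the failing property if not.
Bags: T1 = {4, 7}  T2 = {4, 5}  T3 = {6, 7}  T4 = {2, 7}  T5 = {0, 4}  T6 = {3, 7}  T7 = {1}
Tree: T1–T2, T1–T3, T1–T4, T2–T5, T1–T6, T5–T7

No — edge (4,1) lies in no bag.

A tree decomposition must satisfy three properties: every vertex lies in some bag; for every edge, both endpoints lie together in some bag; and for every vertex, the bags containing it form a connected subtree. Here edge (4,1) lies in no bag, so the decomposition is invalid.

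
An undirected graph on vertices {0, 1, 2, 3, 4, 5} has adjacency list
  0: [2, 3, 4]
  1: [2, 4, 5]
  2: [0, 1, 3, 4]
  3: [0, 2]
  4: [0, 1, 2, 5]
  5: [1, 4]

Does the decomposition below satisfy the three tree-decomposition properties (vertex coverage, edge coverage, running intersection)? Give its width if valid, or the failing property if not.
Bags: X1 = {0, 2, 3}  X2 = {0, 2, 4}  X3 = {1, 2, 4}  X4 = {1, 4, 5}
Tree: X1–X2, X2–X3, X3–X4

Every vertex of G appears in some bag (union = {0, 1, 2, 3, 4, 5}); every edge is covered by a bag; and for each vertex v the set of bags containing v is connected in the bag tree. The decomposition is therefore valid. The largest bag has 3 vertices, so the width is 2.

Yes; width 2.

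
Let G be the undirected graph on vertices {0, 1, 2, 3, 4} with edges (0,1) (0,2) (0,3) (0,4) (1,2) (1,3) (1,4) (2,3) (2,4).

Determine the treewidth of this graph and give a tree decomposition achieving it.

Treewidth 3.
Bags: B1 = {0, 1, 2, 3}  B2 = {0, 1, 2, 4}
Tree: B1–B2

The largest bag has 4 vertices, giving width 3; this decomposition certifies tw(G) ≤ 3. Conversely, {0, 1, 2, 3} is a clique of size 4, and the vertices of any clique must share a bag in every tree decomposition; so some bag has ≥ 4 vertices and tw(G) ≥ 3. Hence tw(G) = 3 exactly.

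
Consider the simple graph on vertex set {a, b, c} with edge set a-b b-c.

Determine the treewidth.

A width-1 tree decomposition is:
Bags: B1 = {b, c}  B2 = {a, b}
Tree: B1–B2
Each bag holds 2 vertices, so the decomposition has width 1, which upper-bounds the treewidth. Any graph with an edge has treewidth ≥ 1, and G has the edge c–b. The upper and lower bounds meet at 1, so that is the treewidth.

1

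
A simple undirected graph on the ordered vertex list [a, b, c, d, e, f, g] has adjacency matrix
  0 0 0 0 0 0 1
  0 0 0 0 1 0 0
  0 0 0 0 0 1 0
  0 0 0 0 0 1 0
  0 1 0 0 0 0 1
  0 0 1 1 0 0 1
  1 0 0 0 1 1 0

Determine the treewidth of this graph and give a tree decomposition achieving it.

Treewidth 1.
One such decomposition:
Bags: B1 = {e, g}  B2 = {a, g}  B3 = {f, g}  B4 = {b, e}  B5 = {c, f}  B6 = {d, f}
Tree: B1–B2, B2–B3, B1–B4, B3–B5, B5–B6

Each bag holds 2 vertices, so the decomposition has width 1, which upper-bounds the treewidth. Any graph with an edge has treewidth ≥ 1, and G has the edge e–g. The upper and lower bounds meet at 1, so that is the treewidth.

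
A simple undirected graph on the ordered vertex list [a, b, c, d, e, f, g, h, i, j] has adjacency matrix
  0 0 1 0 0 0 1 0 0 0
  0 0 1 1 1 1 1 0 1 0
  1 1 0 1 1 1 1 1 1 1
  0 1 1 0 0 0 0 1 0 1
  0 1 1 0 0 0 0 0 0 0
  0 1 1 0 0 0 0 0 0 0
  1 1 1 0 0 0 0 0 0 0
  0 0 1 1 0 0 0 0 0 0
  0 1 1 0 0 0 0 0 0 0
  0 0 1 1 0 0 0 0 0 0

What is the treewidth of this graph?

A width-2 tree decomposition is:
Bags: B1 = {b, c, i}  B2 = {b, c, d}  B3 = {b, c, f}  B4 = {c, d, j}  B5 = {b, c, g}  B6 = {c, d, h}  B7 = {a, c, g}  B8 = {b, c, e}
Tree: B1–B2, B1–B3, B2–B4, B2–B5, B4–B6, B5–B7, B1–B8
Every bag has size at most 3, so the width is 3 − 1 = 2 and tw(G) ≤ 2. On the other hand G contains the 3-clique {c, d, j}. A clique must lie in a single bag of any decomposition, so no decomposition can have width below 2. Therefore the treewidth is 2.

2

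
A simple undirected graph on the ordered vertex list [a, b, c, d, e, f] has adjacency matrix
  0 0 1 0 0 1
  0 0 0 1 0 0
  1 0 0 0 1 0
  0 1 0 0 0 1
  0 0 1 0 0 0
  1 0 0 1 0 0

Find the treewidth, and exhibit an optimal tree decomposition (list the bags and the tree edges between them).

Treewidth 1.
One optimal decomposition is:
Bags: B1 = {b, d}  B2 = {d, f}  B3 = {a, f}  B4 = {a, c}  B5 = {c, e}
Tree: B1–B2, B2–B3, B3–B4, B4–B5

Each bag holds 2 vertices, so the decomposition has width 1, which upper-bounds the treewidth. Any graph with an edge has treewidth ≥ 1, and G has the edge b–d. The upper and lower bounds meet at 1, so that is the treewidth.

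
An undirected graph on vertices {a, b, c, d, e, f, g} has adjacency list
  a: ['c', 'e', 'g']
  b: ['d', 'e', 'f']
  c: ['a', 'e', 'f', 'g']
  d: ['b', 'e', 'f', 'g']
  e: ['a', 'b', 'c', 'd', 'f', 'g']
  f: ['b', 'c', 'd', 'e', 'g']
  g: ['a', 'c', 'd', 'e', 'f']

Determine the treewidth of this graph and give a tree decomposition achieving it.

The largest bag has 4 vertices, giving width 3; this decomposition certifies tw(G) ≤ 3. For the lower bound, the 4 vertices {a, c, e, g} are pairwise adjacent, and any tree decomposition puts a clique entirely inside one bag — forcing width ≥ 3. Therefore the treewidth is 3.

Treewidth 3.
Bags: B1 = {c, e, f, g}  B2 = {d, e, f, g}  B3 = {b, d, e, f}  B4 = {a, c, e, g}
Tree: B1–B2, B2–B3, B1–B4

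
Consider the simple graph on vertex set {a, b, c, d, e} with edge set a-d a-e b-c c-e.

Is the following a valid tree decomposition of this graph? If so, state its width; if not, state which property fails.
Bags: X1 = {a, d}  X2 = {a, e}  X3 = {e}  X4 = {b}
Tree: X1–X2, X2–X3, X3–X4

A tree decomposition must satisfy three properties: every vertex lies in some bag; for every edge, both endpoints lie together in some bag; and for every vertex, the bags containing it form a connected subtree. Here vertex c appears in no bag, so the decomposition is invalid.

No — vertex c appears in no bag.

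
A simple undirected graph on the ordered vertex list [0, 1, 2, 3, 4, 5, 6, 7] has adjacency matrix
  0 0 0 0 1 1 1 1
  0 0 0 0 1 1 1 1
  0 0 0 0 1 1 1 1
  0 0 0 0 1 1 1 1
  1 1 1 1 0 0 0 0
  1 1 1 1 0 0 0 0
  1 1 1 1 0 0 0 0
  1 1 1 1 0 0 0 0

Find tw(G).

A width-4 tree decomposition is:
Bags: B1 = {3, 4, 5, 6, 7}  B2 = {2, 4, 5, 6, 7}  B3 = {0, 4, 5, 6, 7}  B4 = {1, 4, 5, 6, 7}
Tree: B1–B2, B2–B3, B3–B4
Each bag holds 5 vertices, so the decomposition has width 4, which upper-bounds the treewidth. For the lower bound: the 5 vertex sets {3,4}, {2,5}, {0,7}, {6}, {1} are disjoint, each induces a connected subgraph, and every pair is joined by at least one edge of G. Contracting each set to a single vertex therefore yields K_{5} as a minor, and since treewidth is minor-monotone, tw(G) ≥ tw(K_{5}) = 4. Hence tw(G) = 4 exactly.

4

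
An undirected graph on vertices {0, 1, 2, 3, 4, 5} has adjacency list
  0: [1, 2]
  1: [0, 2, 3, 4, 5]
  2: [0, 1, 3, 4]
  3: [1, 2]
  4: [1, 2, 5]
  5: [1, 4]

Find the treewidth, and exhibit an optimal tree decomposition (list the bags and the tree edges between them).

Every bag has size at most 3, so the width is 3 − 1 = 2 and tw(G) ≤ 2. On the other hand G contains the 3-clique {0, 1, 2}. A clique must lie in a single bag of any decomposition, so no decomposition can have width below 2. The upper and lower bounds meet at 2, so that is the treewidth.

Treewidth 2.
One such decomposition:
Bags: B1 = {1, 4, 5}  B2 = {1, 2, 4}  B3 = {0, 1, 2}  B4 = {1, 2, 3}
Tree: B1–B2, B2–B3, B3–B4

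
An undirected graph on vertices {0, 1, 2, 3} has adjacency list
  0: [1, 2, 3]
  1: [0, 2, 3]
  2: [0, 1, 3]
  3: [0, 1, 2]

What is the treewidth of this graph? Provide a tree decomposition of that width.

A single bag containing all 4 vertices is trivially a valid decomposition of width 3. For the lower bound, the 4 vertices {0, 1, 2, 3} are pairwise adjacent, and any tree decomposition puts a clique entirely inside one bag — forcing width ≥ 3. Hence tw(G) = 3 exactly.

Treewidth 3.
One optimal decomposition is:
Bags: B1 = {0, 1, 2, 3}
Tree: (single bag)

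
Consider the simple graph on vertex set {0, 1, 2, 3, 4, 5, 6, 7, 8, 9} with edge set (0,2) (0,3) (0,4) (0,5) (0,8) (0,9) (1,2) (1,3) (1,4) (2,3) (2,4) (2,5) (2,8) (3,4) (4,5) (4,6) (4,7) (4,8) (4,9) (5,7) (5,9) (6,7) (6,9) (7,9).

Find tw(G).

A width-3 tree decomposition is:
Bags: B1 = {0, 4, 5, 9}  B2 = {0, 2, 4, 5}  B3 = {0, 2, 4, 8}  B4 = {4, 5, 7, 9}  B5 = {0, 2, 3, 4}  B6 = {4, 6, 7, 9}  B7 = {1, 2, 3, 4}
Tree: B1–B2, B2–B3, B1–B4, B2–B5, B4–B6, B5–B7
Each bag holds 4 vertices, so the decomposition has width 3, which upper-bounds the treewidth. Conversely, {0, 4, 5, 9} is a clique of size 4, and the vertices of any clique must share a bag in every tree decomposition; so some bag has ≥ 4 vertices and tw(G) ≥ 3. Hence tw(G) = 3 exactly.

3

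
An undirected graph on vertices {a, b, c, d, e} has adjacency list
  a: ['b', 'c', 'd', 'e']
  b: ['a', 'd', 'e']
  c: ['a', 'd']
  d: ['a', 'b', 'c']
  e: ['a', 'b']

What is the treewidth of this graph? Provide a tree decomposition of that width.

Treewidth 2.
One such decomposition:
Bags: B1 = {a, c, d}  B2 = {a, b, d}  B3 = {a, b, e}
Tree: B1–B2, B2–B3

Every bag has size at most 3, so the width is 3 − 1 = 2 and tw(G) ≤ 2. Conversely, {a, c, d} is a clique of size 3, and the vertices of any clique must share a bag in every tree decomposition; so some bag has ≥ 3 vertices and tw(G) ≥ 2. Hence tw(G) = 2 exactly.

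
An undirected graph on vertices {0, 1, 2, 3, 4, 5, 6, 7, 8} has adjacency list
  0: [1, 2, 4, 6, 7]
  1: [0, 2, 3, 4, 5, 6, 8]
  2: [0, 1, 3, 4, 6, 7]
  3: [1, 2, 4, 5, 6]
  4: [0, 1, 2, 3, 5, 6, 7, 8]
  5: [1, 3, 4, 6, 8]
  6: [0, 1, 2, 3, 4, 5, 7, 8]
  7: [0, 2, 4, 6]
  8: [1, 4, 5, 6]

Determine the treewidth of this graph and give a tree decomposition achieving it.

The largest bag has 5 vertices, giving width 4; this decomposition certifies tw(G) ≤ 4. For the lower bound, the 5 vertices {1, 4, 5, 6, 8} are pairwise adjacent, and any tree decomposition puts a clique entirely inside one bag — forcing width ≥ 4. Therefore the treewidth is 4.

Treewidth 4.
One such decomposition:
Bags: B1 = {0, 1, 2, 4, 6}  B2 = {0, 2, 4, 6, 7}  B3 = {1, 2, 3, 4, 6}  B4 = {1, 3, 4, 5, 6}  B5 = {1, 4, 5, 6, 8}
Tree: B1–B2, B1–B3, B3–B4, B4–B5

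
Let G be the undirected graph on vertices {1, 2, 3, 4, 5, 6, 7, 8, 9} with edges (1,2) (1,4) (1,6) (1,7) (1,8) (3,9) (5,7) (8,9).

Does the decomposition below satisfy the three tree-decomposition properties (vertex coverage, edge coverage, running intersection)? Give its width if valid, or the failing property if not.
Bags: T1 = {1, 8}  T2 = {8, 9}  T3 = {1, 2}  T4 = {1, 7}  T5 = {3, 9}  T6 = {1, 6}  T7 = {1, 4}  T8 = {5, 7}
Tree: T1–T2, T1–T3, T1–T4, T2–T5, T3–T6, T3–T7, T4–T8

Vertex coverage: the bags together contain {1, 2, 3, 4, 5, 6, 7, 8, 9}, the full vertex set. Edge coverage: each edge of G has both endpoints in at least one bag. Running intersection: for every vertex, the bags containing it form a connected subtree. All three properties hold, so this is a valid tree decomposition of width max|bag| − 1 = 1, and hence tw(G) ≤ 1.

Yes; width 1.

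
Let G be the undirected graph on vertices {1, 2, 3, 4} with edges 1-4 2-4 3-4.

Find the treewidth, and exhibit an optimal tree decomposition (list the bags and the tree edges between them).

The largest bag has 2 vertices, giving width 1; this decomposition certifies tw(G) ≤ 1. Any graph with an edge has treewidth ≥ 1, and G has the edge 3–4. Hence tw(G) = 1 exactly.

Treewidth 1.
Bags: B1 = {3, 4}  B2 = {1, 4}  B3 = {2, 4}
Tree: B1–B2, B2–B3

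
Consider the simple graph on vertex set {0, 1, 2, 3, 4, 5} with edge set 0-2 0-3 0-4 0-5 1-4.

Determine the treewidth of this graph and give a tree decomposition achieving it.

Every bag has size at most 2, so the width is 2 − 1 = 1 and tw(G) ≤ 1. G has an edge, so its treewidth is at least 1. Hence tw(G) = 1 exactly.

Treewidth 1.
Bags: B1 = {0, 3}  B2 = {0, 4}  B3 = {1, 4}  B4 = {0, 2}  B5 = {0, 5}
Tree: B1–B2, B2–B3, B1–B4, B2–B5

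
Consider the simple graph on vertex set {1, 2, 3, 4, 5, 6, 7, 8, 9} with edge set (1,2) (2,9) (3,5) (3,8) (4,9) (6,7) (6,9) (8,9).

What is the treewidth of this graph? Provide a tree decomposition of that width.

Every bag has size at most 2, so the width is 2 − 1 = 1 and tw(G) ≤ 1. G has an edge, so its treewidth is at least 1. Combining the bounds, tw(G) = 1.

Treewidth 1.
One optimal decomposition is:
Bags: B1 = {6, 9}  B2 = {6, 7}  B3 = {8, 9}  B4 = {4, 9}  B5 = {2, 9}  B6 = {3, 8}  B7 = {1, 2}  B8 = {3, 5}
Tree: B1–B2, B1–B3, B3–B4, B3–B5, B3–B6, B5–B7, B6–B8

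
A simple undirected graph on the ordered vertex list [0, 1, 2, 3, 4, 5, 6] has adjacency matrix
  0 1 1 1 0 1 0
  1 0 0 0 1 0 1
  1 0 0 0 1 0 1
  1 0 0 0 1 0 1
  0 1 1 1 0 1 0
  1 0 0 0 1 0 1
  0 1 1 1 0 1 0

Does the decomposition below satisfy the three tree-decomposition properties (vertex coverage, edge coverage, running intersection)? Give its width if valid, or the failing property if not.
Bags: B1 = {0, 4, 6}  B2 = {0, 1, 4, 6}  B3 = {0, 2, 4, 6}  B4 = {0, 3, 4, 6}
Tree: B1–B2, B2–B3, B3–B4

A tree decomposition must satisfy three properties: every vertex lies in some bag; for every edge, both endpoints lie together in some bag; and for every vertex, the bags containing it form a connected subtree. Here vertex 5 appears in no bag, so the decomposition is invalid.

No — vertex 5 appears in no bag.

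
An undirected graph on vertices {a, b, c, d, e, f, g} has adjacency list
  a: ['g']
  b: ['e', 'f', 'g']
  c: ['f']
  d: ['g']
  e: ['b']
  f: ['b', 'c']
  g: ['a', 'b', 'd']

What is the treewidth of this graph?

A width-1 tree decomposition is:
Bags: B1 = {c, f}  B2 = {b, f}  B3 = {b, g}  B4 = {d, g}  B5 = {b, e}  B6 = {a, g}
Tree: B1–B2, B2–B3, B3–B4, B2–B5, B3–B6
Every bag has size at most 2, so the width is 2 − 1 = 1 and tw(G) ≤ 1. G has an edge, so its treewidth is at least 1. The upper and lower bounds meet at 1, so that is the treewidth.

1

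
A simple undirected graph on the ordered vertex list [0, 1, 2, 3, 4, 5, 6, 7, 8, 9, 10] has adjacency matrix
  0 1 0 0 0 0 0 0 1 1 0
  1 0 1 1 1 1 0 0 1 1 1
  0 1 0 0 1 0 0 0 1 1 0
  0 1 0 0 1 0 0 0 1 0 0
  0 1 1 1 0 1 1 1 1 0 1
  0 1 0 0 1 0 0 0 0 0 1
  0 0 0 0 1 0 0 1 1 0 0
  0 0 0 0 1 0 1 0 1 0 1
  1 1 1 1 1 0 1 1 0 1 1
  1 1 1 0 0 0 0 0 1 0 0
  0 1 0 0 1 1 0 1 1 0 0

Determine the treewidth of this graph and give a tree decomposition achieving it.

Each bag holds 4 vertices, so the decomposition has width 3, which upper-bounds the treewidth. Conversely, {0, 1, 8, 9} is a clique of size 4, and the vertices of any clique must share a bag in every tree decomposition; so some bag has ≥ 4 vertices and tw(G) ≥ 3. The upper and lower bounds meet at 3, so that is the treewidth.

Treewidth 3.
Bags: B1 = {1, 4, 8, 10}  B2 = {1, 3, 4, 8}  B3 = {4, 7, 8, 10}  B4 = {1, 2, 4, 8}  B5 = {1, 2, 8, 9}  B6 = {0, 1, 8, 9}  B7 = {1, 4, 5, 10}  B8 = {4, 6, 7, 8}
Tree: B1–B2, B1–B3, B1–B4, B4–B5, B5–B6, B1–B7, B3–B8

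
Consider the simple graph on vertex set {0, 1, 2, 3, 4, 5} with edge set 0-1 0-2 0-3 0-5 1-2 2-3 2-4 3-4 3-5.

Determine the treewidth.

A width-2 tree decomposition is:
Bags: B1 = {0, 3, 5}  B2 = {0, 2, 3}  B3 = {2, 3, 4}  B4 = {0, 1, 2}
Tree: B1–B2, B2–B3, B2–B4
Every bag has size at most 3, so the width is 3 − 1 = 2 and tw(G) ≤ 2. On the other hand G contains the 3-clique {0, 1, 2}. A clique must lie in a single bag of any decomposition, so no decomposition can have width below 2. Hence tw(G) = 2 exactly.

2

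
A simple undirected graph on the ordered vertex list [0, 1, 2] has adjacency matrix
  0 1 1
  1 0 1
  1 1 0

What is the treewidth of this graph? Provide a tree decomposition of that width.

Treewidth 2.
One such decomposition:
Bags: B1 = {0, 1, 2}
Tree: (single bag)

A single bag containing all 3 vertices is trivially a valid decomposition of width 2. For the lower bound, the 3 vertices {0, 1, 2} are pairwise adjacent, and any tree decomposition puts a clique entirely inside one bag — forcing width ≥ 2. Therefore the treewidth is 2.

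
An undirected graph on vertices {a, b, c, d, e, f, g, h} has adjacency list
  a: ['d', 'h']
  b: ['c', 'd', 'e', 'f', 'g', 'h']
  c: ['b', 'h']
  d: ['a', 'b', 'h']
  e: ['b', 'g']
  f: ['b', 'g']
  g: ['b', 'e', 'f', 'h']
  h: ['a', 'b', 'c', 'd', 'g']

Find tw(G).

2

A width-2 tree decomposition is:
Bags: B1 = {b, d, h}  B2 = {b, g, h}  B3 = {b, e, g}  B4 = {b, c, h}  B5 = {b, f, g}  B6 = {a, d, h}
Tree: B1–B2, B2–B3, B2–B4, B2–B5, B1–B6
Every bag has size at most 3, so the width is 3 − 1 = 2 and tw(G) ≤ 2. On the other hand G contains the 3-clique {a, d, h}. A clique must lie in a single bag of any decomposition, so no decomposition can have width below 2. Therefore the treewidth is 2.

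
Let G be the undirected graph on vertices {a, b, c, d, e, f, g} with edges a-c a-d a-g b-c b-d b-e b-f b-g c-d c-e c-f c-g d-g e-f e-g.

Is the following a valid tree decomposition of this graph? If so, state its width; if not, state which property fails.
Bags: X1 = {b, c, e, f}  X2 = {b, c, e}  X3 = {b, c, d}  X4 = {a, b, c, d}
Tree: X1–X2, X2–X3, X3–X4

A tree decomposition must satisfy three properties: every vertex lies in some bag; for every edge, both endpoints lie together in some bag; and for every vertex, the bags containing it form a connected subtree. Here vertex g appears in no bag, so the decomposition is invalid.

No — vertex g appears in no bag.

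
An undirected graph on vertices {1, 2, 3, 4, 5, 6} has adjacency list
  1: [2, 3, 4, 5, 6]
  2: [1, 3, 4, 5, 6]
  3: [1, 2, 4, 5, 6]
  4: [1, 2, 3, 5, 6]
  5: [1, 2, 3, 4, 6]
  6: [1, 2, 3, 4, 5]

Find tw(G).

5

A width-5 tree decomposition is:
Bags: B1 = {1, 2, 3, 4, 5, 6}
Tree: (single bag)
With just one bag of size 6, the width is 6 − 1 = 5, so tw(G) ≤ 5. Conversely, {1, 2, 3, 4, 5, 6} is a clique of size 6, and the vertices of any clique must share a bag in every tree decomposition; so some bag has ≥ 6 vertices and tw(G) ≥ 5. Therefore the treewidth is 5.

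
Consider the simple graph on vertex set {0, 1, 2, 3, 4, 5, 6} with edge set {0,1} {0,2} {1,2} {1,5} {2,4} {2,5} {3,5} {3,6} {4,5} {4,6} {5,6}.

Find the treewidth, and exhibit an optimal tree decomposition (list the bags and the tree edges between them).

The largest bag has 3 vertices, giving width 2; this decomposition certifies tw(G) ≤ 2. For the lower bound, the 3 vertices {0, 1, 2} are pairwise adjacent, and any tree decomposition puts a clique entirely inside one bag — forcing width ≥ 2. Combining the bounds, tw(G) = 2.

Treewidth 2.
One optimal decomposition is:
Bags: B1 = {1, 2, 5}  B2 = {0, 1, 2}  B3 = {2, 4, 5}  B4 = {4, 5, 6}  B5 = {3, 5, 6}
Tree: B1–B2, B1–B3, B3–B4, B4–B5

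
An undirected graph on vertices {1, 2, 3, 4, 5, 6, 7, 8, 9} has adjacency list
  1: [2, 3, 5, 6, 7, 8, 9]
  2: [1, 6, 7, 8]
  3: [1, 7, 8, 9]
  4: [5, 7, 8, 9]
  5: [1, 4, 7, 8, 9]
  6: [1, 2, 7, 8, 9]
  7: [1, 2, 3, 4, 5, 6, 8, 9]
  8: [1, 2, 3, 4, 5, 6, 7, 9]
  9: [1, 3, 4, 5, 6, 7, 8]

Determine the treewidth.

4

A width-4 tree decomposition is:
Bags: B1 = {1, 6, 7, 8, 9}  B2 = {1, 3, 7, 8, 9}  B3 = {1, 2, 6, 7, 8}  B4 = {1, 5, 7, 8, 9}  B5 = {4, 5, 7, 8, 9}
Tree: B1–B2, B1–B3, B2–B4, B4–B5
Every bag has size at most 5, so the width is 5 − 1 = 4 and tw(G) ≤ 4. For the lower bound, the 5 vertices {1, 3, 7, 8, 9} are pairwise adjacent, and any tree decomposition puts a clique entirely inside one bag — forcing width ≥ 4. Therefore the treewidth is 4.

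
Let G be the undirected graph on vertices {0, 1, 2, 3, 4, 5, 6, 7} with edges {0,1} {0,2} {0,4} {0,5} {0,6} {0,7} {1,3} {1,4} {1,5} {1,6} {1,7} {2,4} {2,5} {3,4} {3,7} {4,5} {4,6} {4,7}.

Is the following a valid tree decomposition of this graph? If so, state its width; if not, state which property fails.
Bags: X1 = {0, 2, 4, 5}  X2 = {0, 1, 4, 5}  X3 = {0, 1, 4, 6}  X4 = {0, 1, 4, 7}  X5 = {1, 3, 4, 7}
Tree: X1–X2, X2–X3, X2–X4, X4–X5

Yes; width 3.

Every vertex of G appears in some bag (union = {0, 1, 2, 3, 4, 5, 6, 7}); every edge is covered by a bag; and for each vertex v the set of bags containing v is connected in the bag tree. The decomposition is therefore valid. The largest bag has 4 vertices, so the width is 3.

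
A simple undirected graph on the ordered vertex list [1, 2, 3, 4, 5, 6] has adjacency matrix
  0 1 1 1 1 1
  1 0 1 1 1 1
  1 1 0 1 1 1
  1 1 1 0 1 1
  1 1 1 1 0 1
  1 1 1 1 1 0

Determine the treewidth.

A width-5 tree decomposition is:
Bags: B1 = {1, 2, 3, 4, 5, 6}
Tree: (single bag)
With just one bag of size 6, the width is 6 − 1 = 5, so tw(G) ≤ 5. For the lower bound, the 6 vertices {1, 2, 3, 4, 5, 6} are pairwise adjacent, and any tree decomposition puts a clique entirely inside one bag — forcing width ≥ 5. Therefore the treewidth is 5.

5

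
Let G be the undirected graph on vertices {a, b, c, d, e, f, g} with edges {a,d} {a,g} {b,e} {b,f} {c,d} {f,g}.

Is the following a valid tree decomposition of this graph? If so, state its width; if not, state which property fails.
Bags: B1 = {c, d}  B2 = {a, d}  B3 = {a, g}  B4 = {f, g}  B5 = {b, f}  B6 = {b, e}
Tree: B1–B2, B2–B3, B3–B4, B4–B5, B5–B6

Yes; width 1.

Checking the three conditions: (i) the bags cover all of {a, b, c, d, e, f, g}; (ii) for each edge, some bag contains both endpoints; (iii) the bags containing any fixed vertex form a subtree. All hold, so the decomposition is valid with width 2 − 1 = 1.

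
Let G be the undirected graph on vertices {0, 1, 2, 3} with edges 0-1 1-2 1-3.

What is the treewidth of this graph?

A width-1 tree decomposition is:
Bags: B1 = {1, 2}  B2 = {0, 1}  B3 = {1, 3}
Tree: B1–B2, B2–B3
The largest bag has 2 vertices, giving width 1; this decomposition certifies tw(G) ≤ 1. Any graph with an edge has treewidth ≥ 1, and G has the edge 2–1. Combining the bounds, tw(G) = 1.

1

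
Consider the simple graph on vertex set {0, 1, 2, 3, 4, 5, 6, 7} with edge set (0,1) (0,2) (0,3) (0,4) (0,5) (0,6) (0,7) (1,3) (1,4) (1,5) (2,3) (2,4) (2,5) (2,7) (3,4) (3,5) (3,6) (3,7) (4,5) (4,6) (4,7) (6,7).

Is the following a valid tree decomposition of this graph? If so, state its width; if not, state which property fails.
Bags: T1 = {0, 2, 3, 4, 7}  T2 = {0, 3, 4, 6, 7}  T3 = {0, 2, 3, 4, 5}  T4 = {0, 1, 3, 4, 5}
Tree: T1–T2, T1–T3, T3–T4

Yes; width 4.

Every vertex of G appears in some bag (union = {0, 1, 2, 3, 4, 5, 6, 7}); every edge is covered by a bag; and for each vertex v the set of bags containing v is connected in the bag tree. The decomposition is therefore valid. The largest bag has 5 vertices, so the width is 4.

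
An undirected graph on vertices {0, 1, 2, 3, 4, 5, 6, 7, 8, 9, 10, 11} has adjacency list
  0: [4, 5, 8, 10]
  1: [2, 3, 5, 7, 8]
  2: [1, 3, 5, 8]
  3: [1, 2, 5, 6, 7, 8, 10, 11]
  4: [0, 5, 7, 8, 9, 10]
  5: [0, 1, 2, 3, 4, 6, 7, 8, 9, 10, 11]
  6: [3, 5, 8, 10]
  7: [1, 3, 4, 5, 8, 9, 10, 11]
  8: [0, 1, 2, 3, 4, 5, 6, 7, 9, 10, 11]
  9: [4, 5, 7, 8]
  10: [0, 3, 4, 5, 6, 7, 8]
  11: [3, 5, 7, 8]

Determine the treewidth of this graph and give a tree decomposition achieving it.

Treewidth 4.
One optimal decomposition is:
Bags: B1 = {4, 5, 7, 8, 10}  B2 = {3, 5, 7, 8, 10}  B3 = {4, 5, 7, 8, 9}  B4 = {1, 3, 5, 7, 8}  B5 = {3, 5, 6, 8, 10}  B6 = {0, 4, 5, 8, 10}  B7 = {1, 2, 3, 5, 8}  B8 = {3, 5, 7, 8, 11}
Tree: B1–B2, B1–B3, B2–B4, B2–B5, B1–B6, B4–B7, B4–B8

Every bag has size at most 5, so the width is 5 − 1 = 4 and tw(G) ≤ 4. On the other hand G contains the 5-clique {0, 4, 5, 8, 10}. A clique must lie in a single bag of any decomposition, so no decomposition can have width below 4. Therefore the treewidth is 4.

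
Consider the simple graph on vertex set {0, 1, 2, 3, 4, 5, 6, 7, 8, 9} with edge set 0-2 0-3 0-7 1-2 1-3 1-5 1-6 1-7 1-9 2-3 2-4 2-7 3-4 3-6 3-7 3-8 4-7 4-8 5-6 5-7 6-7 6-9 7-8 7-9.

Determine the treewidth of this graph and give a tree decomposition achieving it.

Treewidth 3.
One optimal decomposition is:
Bags: B1 = {1, 3, 6, 7}  B2 = {1, 2, 3, 7}  B3 = {1, 5, 6, 7}  B4 = {2, 3, 4, 7}  B5 = {0, 2, 3, 7}  B6 = {3, 4, 7, 8}  B7 = {1, 6, 7, 9}
Tree: B1–B2, B1–B3, B2–B4, B4–B5, B4–B6, B1–B7

Each bag holds 4 vertices, so the decomposition has width 3, which upper-bounds the treewidth. Conversely, {1, 6, 7, 9} is a clique of size 4, and the vertices of any clique must share a bag in every tree decomposition; so some bag has ≥ 4 vertices and tw(G) ≥ 3. Combining the bounds, tw(G) = 3.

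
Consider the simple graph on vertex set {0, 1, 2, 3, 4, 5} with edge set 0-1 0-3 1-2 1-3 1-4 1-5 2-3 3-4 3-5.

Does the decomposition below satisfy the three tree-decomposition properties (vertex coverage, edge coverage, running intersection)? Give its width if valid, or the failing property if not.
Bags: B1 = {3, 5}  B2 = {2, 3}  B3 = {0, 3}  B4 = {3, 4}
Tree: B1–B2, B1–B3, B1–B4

No — vertex 1 appears in no bag.

A tree decomposition must satisfy three properties: every vertex lies in some bag; for every edge, both endpoints lie together in some bag; and for every vertex, the bags containing it form a connected subtree. Here vertex 1 appears in no bag, so the decomposition is invalid.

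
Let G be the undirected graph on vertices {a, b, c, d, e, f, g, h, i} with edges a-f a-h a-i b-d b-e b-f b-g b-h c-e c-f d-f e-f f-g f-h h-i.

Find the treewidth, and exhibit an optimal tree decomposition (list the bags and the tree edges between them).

The largest bag has 3 vertices, giving width 2; this decomposition certifies tw(G) ≤ 2. For the lower bound, the 3 vertices {c, e, f} are pairwise adjacent, and any tree decomposition puts a clique entirely inside one bag — forcing width ≥ 2. The upper and lower bounds meet at 2, so that is the treewidth.

Treewidth 2.
One optimal decomposition is:
Bags: B1 = {b, f, g}  B2 = {b, f, h}  B3 = {a, f, h}  B4 = {b, e, f}  B5 = {a, h, i}  B6 = {b, d, f}  B7 = {c, e, f}
Tree: B1–B2, B2–B3, B1–B4, B3–B5, B2–B6, B4–B7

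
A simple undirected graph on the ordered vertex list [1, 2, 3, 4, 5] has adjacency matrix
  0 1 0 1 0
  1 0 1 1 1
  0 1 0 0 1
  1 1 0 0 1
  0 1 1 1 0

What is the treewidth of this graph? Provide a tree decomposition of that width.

Each bag holds 3 vertices, so the decomposition has width 2, which upper-bounds the treewidth. For the lower bound, the 3 vertices {2, 3, 5} are pairwise adjacent, and any tree decomposition puts a clique entirely inside one bag — forcing width ≥ 2. Therefore the treewidth is 2.

Treewidth 2.
One optimal decomposition is:
Bags: B1 = {1, 2, 4}  B2 = {2, 4, 5}  B3 = {2, 3, 5}
Tree: B1–B2, B2–B3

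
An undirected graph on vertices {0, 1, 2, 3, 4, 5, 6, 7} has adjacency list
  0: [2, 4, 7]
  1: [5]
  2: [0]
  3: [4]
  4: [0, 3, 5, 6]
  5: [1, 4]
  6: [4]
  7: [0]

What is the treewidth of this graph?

A width-1 tree decomposition is:
Bags: B1 = {0, 4}  B2 = {4, 5}  B3 = {0, 7}  B4 = {1, 5}  B5 = {4, 6}  B6 = {0, 2}  B7 = {3, 4}
Tree: B1–B2, B1–B3, B2–B4, B2–B5, B1–B6, B2–B7
Every bag has size at most 2, so the width is 2 − 1 = 1 and tw(G) ≤ 1. G has an edge, so its treewidth is at least 1. The upper and lower bounds meet at 1, so that is the treewidth.

1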